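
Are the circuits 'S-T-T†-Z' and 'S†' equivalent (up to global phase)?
Yes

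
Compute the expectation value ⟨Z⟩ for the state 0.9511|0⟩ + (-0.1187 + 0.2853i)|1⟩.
0.8091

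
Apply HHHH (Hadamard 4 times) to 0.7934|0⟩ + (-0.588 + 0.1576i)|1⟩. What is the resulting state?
0.7934|0⟩ + (-0.588 + 0.1576i)|1⟩

H² = I, so an even number of Hadamards cancels: H^4 = I and the state is unchanged.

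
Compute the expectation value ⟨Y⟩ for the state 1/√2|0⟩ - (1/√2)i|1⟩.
-1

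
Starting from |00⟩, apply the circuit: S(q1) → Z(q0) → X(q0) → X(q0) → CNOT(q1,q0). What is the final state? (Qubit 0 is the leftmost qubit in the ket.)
|00⟩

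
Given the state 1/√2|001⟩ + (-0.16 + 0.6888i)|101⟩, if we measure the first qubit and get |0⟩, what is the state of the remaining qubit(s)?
|01⟩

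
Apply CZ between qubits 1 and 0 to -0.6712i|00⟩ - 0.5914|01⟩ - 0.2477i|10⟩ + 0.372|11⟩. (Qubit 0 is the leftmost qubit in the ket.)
-0.6712i|00⟩ - 0.5914|01⟩ - 0.2477i|10⟩ - 0.372|11⟩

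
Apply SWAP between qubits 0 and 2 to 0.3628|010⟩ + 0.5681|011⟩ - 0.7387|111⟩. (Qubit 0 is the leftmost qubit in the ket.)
0.3628|010⟩ + 0.5681|110⟩ - 0.7387|111⟩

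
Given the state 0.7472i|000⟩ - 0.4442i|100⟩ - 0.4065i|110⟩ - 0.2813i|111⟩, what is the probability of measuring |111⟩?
0.07913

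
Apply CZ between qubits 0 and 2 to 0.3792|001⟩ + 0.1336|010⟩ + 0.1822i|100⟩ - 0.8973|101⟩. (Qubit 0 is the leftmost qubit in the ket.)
0.3792|001⟩ + 0.1336|010⟩ + 0.1822i|100⟩ + 0.8973|101⟩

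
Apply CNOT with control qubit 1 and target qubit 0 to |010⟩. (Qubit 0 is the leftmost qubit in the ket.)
|110⟩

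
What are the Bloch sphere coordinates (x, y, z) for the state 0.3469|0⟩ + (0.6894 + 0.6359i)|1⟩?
(0.4783, 0.4412, -0.7593)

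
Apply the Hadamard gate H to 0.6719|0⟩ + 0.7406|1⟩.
0.9988|0⟩ - 0.04858|1⟩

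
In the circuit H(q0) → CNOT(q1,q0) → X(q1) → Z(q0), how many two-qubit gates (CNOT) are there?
1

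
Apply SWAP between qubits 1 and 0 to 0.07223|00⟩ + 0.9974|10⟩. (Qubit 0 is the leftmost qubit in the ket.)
0.07223|00⟩ + 0.9974|01⟩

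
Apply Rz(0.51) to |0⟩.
(0.9677 - 0.2522i)|0⟩

Rz(0.51) = [[e^(−iθ/2), 0], [0, e^(iθ/2)]] with e^(±iθ/2) = cos(θ/2) ± i·sin(θ/2); θ = 0.51, cos(θ/2) ≈ 0.967663, sin(θ/2) ≈ 0.252245.
With a = amp(|0⟩) = 1 and b = amp(|1⟩) = 0:
new amp(|0⟩) = (0.967663 - 0.252245i)·a = (0.9677 - 0.2522i)
new amp(|1⟩) = (0.967663 + 0.252245i)·b = 0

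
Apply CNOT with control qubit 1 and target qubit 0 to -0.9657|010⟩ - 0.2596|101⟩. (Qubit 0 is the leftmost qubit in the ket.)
-0.2596|101⟩ - 0.9657|110⟩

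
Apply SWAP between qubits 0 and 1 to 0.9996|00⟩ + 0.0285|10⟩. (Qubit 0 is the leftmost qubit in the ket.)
0.9996|00⟩ + 0.0285|01⟩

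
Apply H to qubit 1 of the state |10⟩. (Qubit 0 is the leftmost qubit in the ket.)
1/√2|10⟩ + 1/√2|11⟩

H on qubit 1 mixes each pair of kets that differ only in qubit 1: amplitudes (a, b) of (|…0…⟩, |…1…⟩) become ((a + b)/√2, (a − b)/√2). Kets absent from the input have amplitude 0.
(|10⟩, |11⟩): (a, b) = (1, 0) → (1/√2, 1/√2)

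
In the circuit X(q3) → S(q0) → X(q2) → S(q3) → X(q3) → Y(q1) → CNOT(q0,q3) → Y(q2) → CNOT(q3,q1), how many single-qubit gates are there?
7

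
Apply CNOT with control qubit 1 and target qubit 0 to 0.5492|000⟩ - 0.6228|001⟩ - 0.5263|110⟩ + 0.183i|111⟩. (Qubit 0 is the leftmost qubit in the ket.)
0.5492|000⟩ - 0.6228|001⟩ - 0.5263|010⟩ + 0.183i|011⟩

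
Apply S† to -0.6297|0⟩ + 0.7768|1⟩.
-0.6297|0⟩ - 0.7768i|1⟩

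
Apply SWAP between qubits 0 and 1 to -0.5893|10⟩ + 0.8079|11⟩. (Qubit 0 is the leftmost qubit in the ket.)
-0.5893|01⟩ + 0.8079|11⟩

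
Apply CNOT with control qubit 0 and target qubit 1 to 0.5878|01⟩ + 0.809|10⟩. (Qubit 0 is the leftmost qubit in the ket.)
0.5878|01⟩ + 0.809|11⟩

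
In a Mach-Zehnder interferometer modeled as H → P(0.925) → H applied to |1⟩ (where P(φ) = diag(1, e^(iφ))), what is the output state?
(0.1991 - 0.3993i)|0⟩ + (0.8009 + 0.3993i)|1⟩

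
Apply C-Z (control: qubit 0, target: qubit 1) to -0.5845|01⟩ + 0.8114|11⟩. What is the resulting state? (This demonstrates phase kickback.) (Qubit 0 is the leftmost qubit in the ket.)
-0.5845|01⟩ - 0.8114|11⟩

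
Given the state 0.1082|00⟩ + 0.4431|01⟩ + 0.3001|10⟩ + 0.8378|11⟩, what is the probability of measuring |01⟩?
0.1963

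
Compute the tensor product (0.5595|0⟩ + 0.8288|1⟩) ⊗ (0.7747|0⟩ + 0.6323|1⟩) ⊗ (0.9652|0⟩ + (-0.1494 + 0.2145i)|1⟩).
0.4184|000⟩ + (-0.06476 + 0.09297i)|001⟩ + 0.3415|010⟩ + (-0.05285 + 0.07588i)|011⟩ + 0.6197|100⟩ + (-0.09593 + 0.1377i)|101⟩ + 0.5058|110⟩ + (-0.07829 + 0.1124i)|111⟩

amp(|b₁b₂…⟩) = product of the factor amplitudes for bits b₁, b₂, …; only kets whose every factor amplitude is nonzero survive.
|000⟩: (0.5595)(0.7747)(0.9652) = 0.4184
|001⟩: (0.5595)(0.7747)(-0.1494 + 0.2145i) = (-0.06476 + 0.09297i)
|010⟩: (0.5595)(0.6323)(0.9652) = 0.3415
|011⟩: (0.5595)(0.6323)(-0.1494 + 0.2145i) = (-0.05285 + 0.07588i)
|100⟩: (0.8288)(0.7747)(0.9652) = 0.6197
|101⟩: (0.8288)(0.7747)(-0.1494 + 0.2145i) = (-0.09593 + 0.1377i)
|110⟩: (0.8288)(0.6323)(0.9652) = 0.5058
|111⟩: (0.8288)(0.6323)(-0.1494 + 0.2145i) = (-0.07829 + 0.1124i)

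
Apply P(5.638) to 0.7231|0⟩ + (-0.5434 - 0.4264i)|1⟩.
0.7231|0⟩ + (-0.6906 - 0.01392i)|1⟩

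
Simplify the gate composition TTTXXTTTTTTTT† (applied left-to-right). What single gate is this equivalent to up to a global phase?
T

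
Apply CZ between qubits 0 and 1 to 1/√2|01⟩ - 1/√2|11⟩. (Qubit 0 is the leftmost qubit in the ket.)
1/√2|01⟩ + 1/√2|11⟩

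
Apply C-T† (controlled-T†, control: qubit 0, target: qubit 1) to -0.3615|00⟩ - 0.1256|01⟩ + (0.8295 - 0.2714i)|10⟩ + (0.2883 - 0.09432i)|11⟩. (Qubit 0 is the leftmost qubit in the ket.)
-0.3615|00⟩ - 0.1256|01⟩ + (0.8295 - 0.2714i)|10⟩ + (0.1372 - 0.2706i)|11⟩

C-T† leaves the control-|0⟩ kets |00⟩, |01⟩ unchanged and applies T† to qubit 1 on the control-|1⟩ pair (|10⟩, |11⟩).
T† = [[1, 0], [0, (1/√2 - (1/√2)i)]].
With a = amp(|10⟩) = (0.8295 - 0.2714i) and b = amp(|11⟩) = (0.2883 - 0.09432i):
new amp(|10⟩) = (1)·a = (0.8295 - 0.2714i)
new amp(|11⟩) = (1/√2 - (1/√2)i)·b = (0.1372 - 0.2706i)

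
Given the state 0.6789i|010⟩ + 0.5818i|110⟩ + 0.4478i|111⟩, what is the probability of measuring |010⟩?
0.4609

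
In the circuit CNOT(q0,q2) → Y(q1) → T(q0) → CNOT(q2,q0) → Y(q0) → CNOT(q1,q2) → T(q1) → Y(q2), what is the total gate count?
8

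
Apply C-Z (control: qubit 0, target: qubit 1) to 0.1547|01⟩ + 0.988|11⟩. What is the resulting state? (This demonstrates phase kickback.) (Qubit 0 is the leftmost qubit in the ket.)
0.1547|01⟩ - 0.988|11⟩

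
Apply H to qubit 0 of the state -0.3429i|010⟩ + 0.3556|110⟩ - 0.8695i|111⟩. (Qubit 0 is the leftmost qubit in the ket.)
(0.2514 - 0.2425i)|010⟩ - 0.6148i|011⟩ + (-0.2514 - 0.2425i)|110⟩ + 0.6148i|111⟩

H on qubit 0 mixes each pair of kets that differ only in qubit 0: amplitudes (a, b) of (|…0…⟩, |…1…⟩) become ((a + b)/√2, (a − b)/√2). Kets absent from the input have amplitude 0.
(|010⟩, |110⟩): (a, b) = (-0.3429i, 0.3556) → ((0.2514 - 0.2425i), (-0.2514 - 0.2425i))
(|011⟩, |111⟩): (a, b) = (0, -0.8695i) → (-0.6148i, 0.6148i)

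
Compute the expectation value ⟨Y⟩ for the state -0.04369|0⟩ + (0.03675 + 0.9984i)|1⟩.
-0.08724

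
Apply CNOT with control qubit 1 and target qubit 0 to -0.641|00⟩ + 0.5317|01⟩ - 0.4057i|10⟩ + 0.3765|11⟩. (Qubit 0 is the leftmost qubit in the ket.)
-0.641|00⟩ + 0.3765|01⟩ - 0.4057i|10⟩ + 0.5317|11⟩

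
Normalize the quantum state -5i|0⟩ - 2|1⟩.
-0.9285i|0⟩ - 0.3714|1⟩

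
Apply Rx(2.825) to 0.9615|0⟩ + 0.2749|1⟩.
(0.1516 - 0.2715i)|0⟩ + (0.04333 - 0.9495i)|1⟩

Rx(2.825) = [[cos(θ/2), −i·sin(θ/2)], [−i·sin(θ/2), cos(θ/2)]]; θ = 2.825, cos(θ/2) ≈ 0.157636, sin(θ/2) ≈ 0.987497.
With a = amp(|0⟩) = 0.9615 and b = amp(|1⟩) = 0.2749:
new amp(|0⟩) = (0.157636)·a + (-0.987497i)·b = (0.1516 - 0.2715i)
new amp(|1⟩) = (-0.987497i)·a + (0.157636)·b = (0.04333 - 0.9495i)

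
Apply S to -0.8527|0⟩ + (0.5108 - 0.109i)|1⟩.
-0.8527|0⟩ + (0.109 + 0.5108i)|1⟩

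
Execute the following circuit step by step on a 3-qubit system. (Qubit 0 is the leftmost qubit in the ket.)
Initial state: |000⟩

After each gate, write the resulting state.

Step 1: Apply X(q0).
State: |100⟩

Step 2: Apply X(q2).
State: |101⟩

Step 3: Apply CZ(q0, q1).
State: |101⟩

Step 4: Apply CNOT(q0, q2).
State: |100⟩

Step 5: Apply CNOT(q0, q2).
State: |101⟩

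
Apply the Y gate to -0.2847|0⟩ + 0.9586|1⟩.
-0.9586i|0⟩ - 0.2847i|1⟩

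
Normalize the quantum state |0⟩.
|0⟩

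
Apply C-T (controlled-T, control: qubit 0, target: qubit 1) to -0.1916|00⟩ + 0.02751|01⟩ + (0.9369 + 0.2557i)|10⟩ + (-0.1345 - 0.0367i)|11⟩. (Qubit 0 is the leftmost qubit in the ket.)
-0.1916|00⟩ + 0.02751|01⟩ + (0.9369 + 0.2557i)|10⟩ + (-0.06916 - 0.1211i)|11⟩

C-T leaves the control-|0⟩ kets |00⟩, |01⟩ unchanged and applies T to qubit 1 on the control-|1⟩ pair (|10⟩, |11⟩).
T = [[1, 0], [0, (1/√2 + (1/√2)i)]].
With a = amp(|10⟩) = (0.9369 + 0.2557i) and b = amp(|11⟩) = (-0.1345 - 0.0367i):
new amp(|10⟩) = (1)·a = (0.9369 + 0.2557i)
new amp(|11⟩) = (1/√2 + (1/√2)i)·b = (-0.06916 - 0.1211i)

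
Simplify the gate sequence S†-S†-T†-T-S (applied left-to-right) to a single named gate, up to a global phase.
S†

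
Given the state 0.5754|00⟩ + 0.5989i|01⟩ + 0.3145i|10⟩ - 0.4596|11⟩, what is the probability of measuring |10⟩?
0.09891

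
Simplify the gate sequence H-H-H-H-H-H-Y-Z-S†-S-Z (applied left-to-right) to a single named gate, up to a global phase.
Y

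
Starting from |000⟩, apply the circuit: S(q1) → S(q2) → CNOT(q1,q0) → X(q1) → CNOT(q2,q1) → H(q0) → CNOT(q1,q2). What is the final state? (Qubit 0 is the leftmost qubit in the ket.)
1/√2|011⟩ + 1/√2|111⟩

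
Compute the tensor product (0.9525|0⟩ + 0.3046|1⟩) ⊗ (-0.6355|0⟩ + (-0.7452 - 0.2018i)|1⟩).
-0.6053|00⟩ + (-0.7098 - 0.1922i)|01⟩ - 0.1936|10⟩ + (-0.227 - 0.06147i)|11⟩

amp(|b₁b₂…⟩) = product of the factor amplitudes for bits b₁, b₂, …; only kets whose every factor amplitude is nonzero survive.
|00⟩: (0.9525)(-0.6355) = -0.6053
|01⟩: (0.9525)(-0.7452 - 0.2018i) = (-0.7098 - 0.1922i)
|10⟩: (0.3046)(-0.6355) = -0.1936
|11⟩: (0.3046)(-0.7452 - 0.2018i) = (-0.227 - 0.06147i)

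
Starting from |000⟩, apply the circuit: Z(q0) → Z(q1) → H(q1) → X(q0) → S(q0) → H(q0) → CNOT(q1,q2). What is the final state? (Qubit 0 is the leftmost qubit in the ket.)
(1/2)i|000⟩ + (1/2)i|011⟩ - (1/2)i|100⟩ - (1/2)i|111⟩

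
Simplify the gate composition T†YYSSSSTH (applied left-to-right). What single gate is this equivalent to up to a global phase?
H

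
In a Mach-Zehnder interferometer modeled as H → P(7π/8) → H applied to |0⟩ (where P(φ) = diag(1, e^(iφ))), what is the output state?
(0.03806 + 0.1913i)|0⟩ + (0.9619 - 0.1913i)|1⟩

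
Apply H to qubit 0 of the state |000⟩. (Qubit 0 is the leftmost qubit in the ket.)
1/√2|000⟩ + 1/√2|100⟩

H on qubit 0 mixes each pair of kets that differ only in qubit 0: amplitudes (a, b) of (|…0…⟩, |…1…⟩) become ((a + b)/√2, (a − b)/√2). Kets absent from the input have amplitude 0.
(|000⟩, |100⟩): (a, b) = (1, 0) → (1/√2, 1/√2)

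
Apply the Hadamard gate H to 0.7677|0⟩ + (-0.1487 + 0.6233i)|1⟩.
(0.4377 + 0.4407i)|0⟩ + (0.648 - 0.4407i)|1⟩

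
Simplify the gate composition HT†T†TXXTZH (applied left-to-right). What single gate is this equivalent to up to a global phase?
X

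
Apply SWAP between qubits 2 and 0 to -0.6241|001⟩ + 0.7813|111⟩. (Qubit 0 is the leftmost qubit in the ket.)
-0.6241|100⟩ + 0.7813|111⟩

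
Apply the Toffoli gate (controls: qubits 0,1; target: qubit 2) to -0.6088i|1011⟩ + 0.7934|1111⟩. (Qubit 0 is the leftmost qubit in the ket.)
-0.6088i|1011⟩ + 0.7934|1101⟩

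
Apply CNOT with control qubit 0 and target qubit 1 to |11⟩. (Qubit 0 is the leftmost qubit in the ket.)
|10⟩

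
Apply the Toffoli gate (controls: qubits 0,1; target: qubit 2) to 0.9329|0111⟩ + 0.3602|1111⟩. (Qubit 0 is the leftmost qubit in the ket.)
0.9329|0111⟩ + 0.3602|1101⟩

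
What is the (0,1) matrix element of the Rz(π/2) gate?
0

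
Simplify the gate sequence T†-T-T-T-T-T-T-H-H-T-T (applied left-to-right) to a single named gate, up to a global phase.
T†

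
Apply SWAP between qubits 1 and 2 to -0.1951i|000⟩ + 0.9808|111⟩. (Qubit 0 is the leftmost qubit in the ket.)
-0.1951i|000⟩ + 0.9808|111⟩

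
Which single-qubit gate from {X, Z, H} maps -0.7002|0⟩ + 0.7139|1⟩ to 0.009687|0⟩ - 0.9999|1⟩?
H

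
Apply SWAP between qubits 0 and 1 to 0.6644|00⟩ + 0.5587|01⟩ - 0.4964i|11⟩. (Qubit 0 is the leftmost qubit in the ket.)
0.6644|00⟩ + 0.5587|10⟩ - 0.4964i|11⟩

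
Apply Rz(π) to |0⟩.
-i|0⟩

Rz(π) = [[e^(−iθ/2), 0], [0, e^(iθ/2)]] with e^(±iθ/2) = cos(θ/2) ± i·sin(θ/2); θ = π, cos(θ/2) ≈ 0, sin(θ/2) ≈ 1.
With a = amp(|0⟩) = 1 and b = amp(|1⟩) = 0:
new amp(|0⟩) = (-i)·a = -i
new amp(|1⟩) = (i)·b = 0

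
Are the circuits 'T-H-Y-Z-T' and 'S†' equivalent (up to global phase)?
No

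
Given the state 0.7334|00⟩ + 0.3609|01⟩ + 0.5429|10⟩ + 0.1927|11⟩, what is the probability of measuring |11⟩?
0.03713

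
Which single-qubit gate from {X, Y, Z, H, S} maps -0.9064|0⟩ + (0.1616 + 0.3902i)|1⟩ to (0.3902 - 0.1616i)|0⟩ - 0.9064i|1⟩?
Y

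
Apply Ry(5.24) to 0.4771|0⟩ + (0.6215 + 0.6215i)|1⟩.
(-0.7233 - 0.3097i)|0⟩ + (-0.3011 - 0.5389i)|1⟩

Ry(5.24) = [[cos(θ/2), −sin(θ/2)], [sin(θ/2), cos(θ/2)]]; θ = 5.24, cos(θ/2) ≈ -0.867027, sin(θ/2) ≈ 0.498262.
With a = amp(|0⟩) = 0.4771 and b = amp(|1⟩) = (0.6215 + 0.6215i):
new amp(|0⟩) = (-0.867027)·a + (-0.498262)·b = (-0.7233 - 0.3097i)
new amp(|1⟩) = (0.498262)·a + (-0.867027)·b = (-0.3011 - 0.5389i)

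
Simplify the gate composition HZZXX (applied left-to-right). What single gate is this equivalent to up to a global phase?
H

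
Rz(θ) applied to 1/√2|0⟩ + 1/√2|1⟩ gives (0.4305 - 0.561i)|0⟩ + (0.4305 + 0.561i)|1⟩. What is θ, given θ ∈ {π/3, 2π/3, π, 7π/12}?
7π/12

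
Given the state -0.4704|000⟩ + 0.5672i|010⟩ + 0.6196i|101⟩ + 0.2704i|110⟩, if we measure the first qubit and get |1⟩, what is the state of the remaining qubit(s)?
0.9165i|01⟩ + 0.4i|10⟩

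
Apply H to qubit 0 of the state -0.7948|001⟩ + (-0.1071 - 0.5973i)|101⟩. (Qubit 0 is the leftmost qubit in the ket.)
(-0.6377 - 0.4224i)|001⟩ + (-0.4863 + 0.4224i)|101⟩

H on qubit 0 mixes each pair of kets that differ only in qubit 0: amplitudes (a, b) of (|…0…⟩, |…1…⟩) become ((a + b)/√2, (a − b)/√2). Kets absent from the input have amplitude 0.
(|001⟩, |101⟩): (a, b) = (-0.7948, (-0.1071 - 0.5973i)) → ((-0.6377 - 0.4224i), (-0.4863 + 0.4224i))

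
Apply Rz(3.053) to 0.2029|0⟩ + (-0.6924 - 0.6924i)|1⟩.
(0.008985 - 0.2027i)|0⟩ + (0.6611 - 0.7224i)|1⟩

Rz(3.053) = [[e^(−iθ/2), 0], [0, e^(iθ/2)]] with e^(±iθ/2) = cos(θ/2) ± i·sin(θ/2); θ = 3.053, cos(θ/2) ≈ 0.0442818, sin(θ/2) ≈ 0.999019.
With a = amp(|0⟩) = 0.2029 and b = amp(|1⟩) = (-0.6924 - 0.6924i):
new amp(|0⟩) = (0.0442818 - 0.999019i)·a = (0.008985 - 0.2027i)
new amp(|1⟩) = (0.0442818 + 0.999019i)·b = (0.6611 - 0.7224i)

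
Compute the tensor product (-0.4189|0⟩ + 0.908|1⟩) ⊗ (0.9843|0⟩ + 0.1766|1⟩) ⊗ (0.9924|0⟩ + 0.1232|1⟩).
-0.4092|000⟩ - 0.0508|001⟩ - 0.07342|010⟩ - 0.009114|011⟩ + 0.887|100⟩ + 0.1101|101⟩ + 0.1591|110⟩ + 0.01976|111⟩

amp(|b₁b₂…⟩) = product of the factor amplitudes for bits b₁, b₂, …; only kets whose every factor amplitude is nonzero survive.
|000⟩: (-0.4189)(0.9843)(0.9924) = -0.4092
|001⟩: (-0.4189)(0.9843)(0.1232) = -0.0508
|010⟩: (-0.4189)(0.1766)(0.9924) = -0.07342
|011⟩: (-0.4189)(0.1766)(0.1232) = -0.009114
|100⟩: (0.908)(0.9843)(0.9924) = 0.887
|101⟩: (0.908)(0.9843)(0.1232) = 0.1101
|110⟩: (0.908)(0.1766)(0.9924) = 0.1591
|111⟩: (0.908)(0.1766)(0.1232) = 0.01976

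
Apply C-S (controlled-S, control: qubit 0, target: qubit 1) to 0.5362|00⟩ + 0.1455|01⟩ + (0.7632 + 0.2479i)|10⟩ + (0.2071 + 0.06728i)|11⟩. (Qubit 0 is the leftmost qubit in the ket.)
0.5362|00⟩ + 0.1455|01⟩ + (0.7632 + 0.2479i)|10⟩ + (-0.06728 + 0.2071i)|11⟩

C-S leaves the control-|0⟩ kets |00⟩, |01⟩ unchanged and applies S to qubit 1 on the control-|1⟩ pair (|10⟩, |11⟩).
S = [[1, 0], [0, i]].
With a = amp(|10⟩) = (0.7632 + 0.2479i) and b = amp(|11⟩) = (0.2071 + 0.06728i):
new amp(|10⟩) = (1)·a = (0.7632 + 0.2479i)
new amp(|11⟩) = (i)·b = (-0.06728 + 0.2071i)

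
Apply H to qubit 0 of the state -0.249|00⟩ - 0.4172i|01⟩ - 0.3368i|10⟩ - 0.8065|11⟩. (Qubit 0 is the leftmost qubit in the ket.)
(-0.1761 - 0.2382i)|00⟩ + (-0.5703 - 0.295i)|01⟩ + (-0.1761 + 0.2382i)|10⟩ + (0.5703 - 0.295i)|11⟩

H on qubit 0 mixes each pair of kets that differ only in qubit 0: amplitudes (a, b) of (|…0…⟩, |…1…⟩) become ((a + b)/√2, (a − b)/√2). Kets absent from the input have amplitude 0.
(|00⟩, |10⟩): (a, b) = (-0.249, -0.3368i) → ((-0.1761 - 0.2382i), (-0.1761 + 0.2382i))
(|01⟩, |11⟩): (a, b) = (-0.4172i, -0.8065) → ((-0.5703 - 0.295i), (0.5703 - 0.295i))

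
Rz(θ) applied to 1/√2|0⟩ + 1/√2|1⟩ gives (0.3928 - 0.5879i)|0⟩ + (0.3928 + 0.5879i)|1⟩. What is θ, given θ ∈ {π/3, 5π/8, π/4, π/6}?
5π/8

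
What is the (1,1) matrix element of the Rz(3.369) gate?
(-0.1135 + 0.9935i)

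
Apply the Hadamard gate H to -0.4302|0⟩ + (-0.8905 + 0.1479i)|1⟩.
(-0.9339 + 0.1046i)|0⟩ + (0.3255 - 0.1046i)|1⟩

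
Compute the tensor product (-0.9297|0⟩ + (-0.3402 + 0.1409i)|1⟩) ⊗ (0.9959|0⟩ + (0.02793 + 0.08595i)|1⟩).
-0.9259|00⟩ + (-0.02597 - 0.07991i)|01⟩ + (-0.3388 + 0.1403i)|10⟩ + (-0.02161 - 0.0253i)|11⟩

amp(|b₁b₂…⟩) = product of the factor amplitudes for bits b₁, b₂, …; only kets whose every factor amplitude is nonzero survive.
|00⟩: (-0.9297)(0.9959) = -0.9259
|01⟩: (-0.9297)(0.02793 + 0.08595i) = (-0.02597 - 0.07991i)
|10⟩: (-0.3402 + 0.1409i)(0.9959) = (-0.3388 + 0.1403i)
|11⟩: (-0.3402 + 0.1409i)(0.02793 + 0.08595i) = (-0.02161 - 0.0253i)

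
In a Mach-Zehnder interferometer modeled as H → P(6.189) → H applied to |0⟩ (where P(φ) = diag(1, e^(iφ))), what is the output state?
(0.9978 - 0.04702i)|0⟩ + (0.002216 + 0.04702i)|1⟩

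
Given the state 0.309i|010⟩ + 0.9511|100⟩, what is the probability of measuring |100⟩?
0.9046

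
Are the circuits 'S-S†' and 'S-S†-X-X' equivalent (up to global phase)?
Yes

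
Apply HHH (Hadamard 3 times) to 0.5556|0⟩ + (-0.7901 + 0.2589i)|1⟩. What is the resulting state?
(-0.1658 + 0.1831i)|0⟩ + (0.9516 - 0.1831i)|1⟩

H² = I, so H^3 = H: a single Hadamard. With (a, b) = (0.5556, (-0.7901 + 0.2589i)), H gives ((a + b)/√2, (a − b)/√2) = ((-0.1658 + 0.1831i), (0.9516 - 0.1831i)).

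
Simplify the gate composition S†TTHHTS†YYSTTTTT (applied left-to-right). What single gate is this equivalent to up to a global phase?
S†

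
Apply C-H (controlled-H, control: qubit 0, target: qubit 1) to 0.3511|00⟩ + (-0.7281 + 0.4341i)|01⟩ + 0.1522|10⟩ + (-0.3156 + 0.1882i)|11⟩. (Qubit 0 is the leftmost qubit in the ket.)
0.3511|00⟩ + (-0.7281 + 0.4341i)|01⟩ + (-0.1155 + 0.1331i)|10⟩ + (0.3308 - 0.1331i)|11⟩

C-H leaves the control-|0⟩ kets |00⟩, |01⟩ unchanged and applies H to qubit 1 on the control-|1⟩ pair (|10⟩, |11⟩).
H = [[1/√2, 1/√2], [1/√2, -1/√2]].
With a = amp(|10⟩) = 0.1522 and b = amp(|11⟩) = (-0.3156 + 0.1882i):
new amp(|10⟩) = (1/√2)·a + (1/√2)·b = (-0.1155 + 0.1331i)
new amp(|11⟩) = (1/√2)·a + (-1/√2)·b = (0.3308 - 0.1331i)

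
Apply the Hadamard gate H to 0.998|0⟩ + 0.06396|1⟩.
0.7509|0⟩ + 0.6605|1⟩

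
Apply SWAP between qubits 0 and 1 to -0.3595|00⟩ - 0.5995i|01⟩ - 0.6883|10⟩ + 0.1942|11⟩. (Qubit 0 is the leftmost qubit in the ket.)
-0.3595|00⟩ - 0.6883|01⟩ - 0.5995i|10⟩ + 0.1942|11⟩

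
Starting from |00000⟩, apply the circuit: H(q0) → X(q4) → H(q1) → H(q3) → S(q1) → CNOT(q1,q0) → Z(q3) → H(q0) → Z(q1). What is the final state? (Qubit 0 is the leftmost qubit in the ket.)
1/2|00001⟩ - 1/2|00011⟩ - (1/2)i|01001⟩ + (1/2)i|01011⟩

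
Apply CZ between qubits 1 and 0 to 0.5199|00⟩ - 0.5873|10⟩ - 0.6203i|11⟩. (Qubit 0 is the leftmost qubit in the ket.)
0.5199|00⟩ - 0.5873|10⟩ + 0.6203i|11⟩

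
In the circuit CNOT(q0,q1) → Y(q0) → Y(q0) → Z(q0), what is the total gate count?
4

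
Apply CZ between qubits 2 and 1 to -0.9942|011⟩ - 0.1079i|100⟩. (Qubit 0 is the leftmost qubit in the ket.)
0.9942|011⟩ - 0.1079i|100⟩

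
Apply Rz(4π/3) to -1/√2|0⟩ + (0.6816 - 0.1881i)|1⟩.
(1/√8 + 0.6124i)|0⟩ + (-0.1779 + 0.6843i)|1⟩

Rz(4π/3) = [[e^(−iθ/2), 0], [0, e^(iθ/2)]] with e^(±iθ/2) = cos(θ/2) ± i·sin(θ/2); θ = 4π/3, cos(θ/2) ≈ -0.5, sin(θ/2) ≈ 0.866025.
With a = amp(|0⟩) = -1/√2 and b = amp(|1⟩) = (0.6816 - 0.1881i):
new amp(|0⟩) = (-0.5 - 0.866025i)·a = (1/√8 + 0.6124i)
new amp(|1⟩) = (-0.5 + 0.866025i)·b = (-0.1779 + 0.6843i)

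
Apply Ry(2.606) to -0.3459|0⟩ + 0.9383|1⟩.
-0.9964|0⟩ - 0.08529|1⟩

Ry(2.606) = [[cos(θ/2), −sin(θ/2)], [sin(θ/2), cos(θ/2)]]; θ = 2.606, cos(θ/2) ≈ 0.264607, sin(θ/2) ≈ 0.964356.
With a = amp(|0⟩) = -0.3459 and b = amp(|1⟩) = 0.9383:
new amp(|0⟩) = (0.264607)·a + (-0.964356)·b = -0.9964
new amp(|1⟩) = (0.964356)·a + (0.264607)·b = -0.08529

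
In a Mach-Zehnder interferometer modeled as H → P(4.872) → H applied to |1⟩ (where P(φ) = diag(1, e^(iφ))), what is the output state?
(0.4205 + 0.4936i)|0⟩ + (0.5795 - 0.4936i)|1⟩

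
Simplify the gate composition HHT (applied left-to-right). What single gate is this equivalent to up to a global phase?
T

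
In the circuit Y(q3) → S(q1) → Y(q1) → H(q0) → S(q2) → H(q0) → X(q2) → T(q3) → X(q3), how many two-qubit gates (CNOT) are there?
0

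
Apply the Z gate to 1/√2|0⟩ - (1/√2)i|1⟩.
1/√2|0⟩ + (1/√2)i|1⟩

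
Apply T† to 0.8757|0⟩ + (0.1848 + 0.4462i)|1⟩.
0.8757|0⟩ + (0.4462 + 0.1848i)|1⟩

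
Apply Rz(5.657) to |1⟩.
(-0.9514 + 0.308i)|1⟩

Rz(5.657) = [[e^(−iθ/2), 0], [0, e^(iθ/2)]] with e^(±iθ/2) = cos(θ/2) ± i·sin(θ/2); θ = 5.657, cos(θ/2) ≈ -0.951386, sin(θ/2) ≈ 0.308002.
With a = amp(|0⟩) = 0 and b = amp(|1⟩) = 1:
new amp(|0⟩) = (-0.951386 - 0.308002i)·a = 0
new amp(|1⟩) = (-0.951386 + 0.308002i)·b = (-0.9514 + 0.308i)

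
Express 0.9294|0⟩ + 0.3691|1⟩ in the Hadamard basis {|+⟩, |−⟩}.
0.9182|+⟩ + 0.3962|−⟩

With |ψ⟩ = α|0⟩ + β|1⟩, the Hadamard-basis coefficients are ⟨+|ψ⟩ = (α + β)/√2 and ⟨−|ψ⟩ = (α − β)/√2.
Here α = 0.9294, β = 0.3691: (α + β)/√2 = 0.9182, (α − β)/√2 = 0.3962.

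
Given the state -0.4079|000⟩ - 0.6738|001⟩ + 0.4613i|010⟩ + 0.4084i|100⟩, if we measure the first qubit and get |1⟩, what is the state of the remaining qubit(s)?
i|00⟩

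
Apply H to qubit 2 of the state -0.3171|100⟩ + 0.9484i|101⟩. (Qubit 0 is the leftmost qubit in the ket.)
(-0.2242 + 0.6706i)|100⟩ + (-0.2242 - 0.6706i)|101⟩

H on qubit 2 mixes each pair of kets that differ only in qubit 2: amplitudes (a, b) of (|…0…⟩, |…1…⟩) become ((a + b)/√2, (a − b)/√2). Kets absent from the input have amplitude 0.
(|100⟩, |101⟩): (a, b) = (-0.3171, 0.9484i) → ((-0.2242 + 0.6706i), (-0.2242 - 0.6706i))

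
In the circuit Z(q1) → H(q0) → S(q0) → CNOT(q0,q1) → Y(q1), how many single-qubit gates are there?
4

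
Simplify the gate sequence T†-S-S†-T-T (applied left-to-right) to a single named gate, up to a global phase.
T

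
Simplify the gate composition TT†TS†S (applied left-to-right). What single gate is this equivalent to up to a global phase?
T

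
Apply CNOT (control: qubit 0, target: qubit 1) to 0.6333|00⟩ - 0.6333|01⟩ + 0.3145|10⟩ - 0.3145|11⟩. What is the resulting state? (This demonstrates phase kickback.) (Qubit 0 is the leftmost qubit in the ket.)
0.6333|00⟩ - 0.6333|01⟩ - 0.3145|10⟩ + 0.3145|11⟩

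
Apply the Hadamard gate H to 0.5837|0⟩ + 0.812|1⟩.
0.9869|0⟩ - 0.1614|1⟩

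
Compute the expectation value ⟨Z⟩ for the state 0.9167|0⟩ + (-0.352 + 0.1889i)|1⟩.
0.6808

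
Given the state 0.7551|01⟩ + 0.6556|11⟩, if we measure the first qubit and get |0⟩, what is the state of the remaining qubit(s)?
|1⟩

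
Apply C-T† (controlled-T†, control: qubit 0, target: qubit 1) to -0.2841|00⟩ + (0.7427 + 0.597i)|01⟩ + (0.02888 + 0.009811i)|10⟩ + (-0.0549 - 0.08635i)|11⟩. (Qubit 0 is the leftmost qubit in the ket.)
-0.2841|00⟩ + (0.7427 + 0.597i)|01⟩ + (0.02888 + 0.009811i)|10⟩ + (-0.09988 - 0.02224i)|11⟩

C-T† leaves the control-|0⟩ kets |00⟩, |01⟩ unchanged and applies T† to qubit 1 on the control-|1⟩ pair (|10⟩, |11⟩).
T† = [[1, 0], [0, (1/√2 - (1/√2)i)]].
With a = amp(|10⟩) = (0.02888 + 0.009811i) and b = amp(|11⟩) = (-0.0549 - 0.08635i):
new amp(|10⟩) = (1)·a = (0.02888 + 0.009811i)
new amp(|11⟩) = (1/√2 - (1/√2)i)·b = (-0.09988 - 0.02224i)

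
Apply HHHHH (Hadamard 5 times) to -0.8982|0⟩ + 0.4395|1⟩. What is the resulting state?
-0.3243|0⟩ - 0.9459|1⟩

H² = I, so H^5 = H: a single Hadamard. With (a, b) = (-0.8982, 0.4395), H gives ((a + b)/√2, (a − b)/√2) = (-0.3243, -0.9459).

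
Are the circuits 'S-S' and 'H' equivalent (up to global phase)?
No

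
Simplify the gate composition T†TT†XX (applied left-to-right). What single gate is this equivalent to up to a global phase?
T†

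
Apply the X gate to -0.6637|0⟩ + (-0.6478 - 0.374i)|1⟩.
(-0.6478 - 0.374i)|0⟩ - 0.6637|1⟩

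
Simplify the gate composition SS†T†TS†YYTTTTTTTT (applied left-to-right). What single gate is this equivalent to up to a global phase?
S†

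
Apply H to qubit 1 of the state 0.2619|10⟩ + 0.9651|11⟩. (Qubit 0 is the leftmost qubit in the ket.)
0.8676|10⟩ - 0.4972|11⟩

H on qubit 1 mixes each pair of kets that differ only in qubit 1: amplitudes (a, b) of (|…0…⟩, |…1…⟩) become ((a + b)/√2, (a − b)/√2). Kets absent from the input have amplitude 0.
(|10⟩, |11⟩): (a, b) = (0.2619, 0.9651) → (0.8676, -0.4972)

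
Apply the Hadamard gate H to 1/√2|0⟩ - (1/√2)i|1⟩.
(1/2 - (1/2)i)|0⟩ + (1/2 + (1/2)i)|1⟩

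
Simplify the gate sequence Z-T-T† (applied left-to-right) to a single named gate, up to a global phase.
Z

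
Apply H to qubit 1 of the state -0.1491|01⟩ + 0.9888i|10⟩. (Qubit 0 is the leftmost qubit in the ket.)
-0.1054|00⟩ + 0.1054|01⟩ + 0.6992i|10⟩ + 0.6992i|11⟩

H on qubit 1 mixes each pair of kets that differ only in qubit 1: amplitudes (a, b) of (|…0…⟩, |…1…⟩) become ((a + b)/√2, (a − b)/√2). Kets absent from the input have amplitude 0.
(|00⟩, |01⟩): (a, b) = (0, -0.1491) → (-0.1054, 0.1054)
(|10⟩, |11⟩): (a, b) = (0.9888i, 0) → (0.6992i, 0.6992i)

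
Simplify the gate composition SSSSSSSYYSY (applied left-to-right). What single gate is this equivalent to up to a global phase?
Y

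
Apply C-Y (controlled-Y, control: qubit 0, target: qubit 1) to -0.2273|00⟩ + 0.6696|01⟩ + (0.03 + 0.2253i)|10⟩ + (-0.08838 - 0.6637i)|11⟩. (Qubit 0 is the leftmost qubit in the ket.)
-0.2273|00⟩ + 0.6696|01⟩ + (-0.6637 + 0.08838i)|10⟩ + (-0.2253 + 0.03i)|11⟩

C-Y leaves the control-|0⟩ kets |00⟩, |01⟩ unchanged and applies Y to qubit 1 on the control-|1⟩ pair (|10⟩, |11⟩).
Y = [[0, -i], [i, 0]].
With a = amp(|10⟩) = (0.03 + 0.2253i) and b = amp(|11⟩) = (-0.08838 - 0.6637i):
new amp(|10⟩) = (-i)·b = (-0.6637 + 0.08838i)
new amp(|11⟩) = (i)·a = (-0.2253 + 0.03i)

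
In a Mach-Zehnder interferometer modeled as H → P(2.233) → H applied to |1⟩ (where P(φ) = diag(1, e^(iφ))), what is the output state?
(0.8074 - 0.3943i)|0⟩ + (0.1926 + 0.3943i)|1⟩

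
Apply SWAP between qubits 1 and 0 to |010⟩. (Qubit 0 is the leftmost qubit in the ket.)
|100⟩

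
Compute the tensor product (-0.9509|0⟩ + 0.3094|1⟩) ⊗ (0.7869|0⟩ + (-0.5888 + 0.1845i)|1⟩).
-0.7483|00⟩ + (0.5599 - 0.1754i)|01⟩ + 0.2435|10⟩ + (-0.1822 + 0.05708i)|11⟩

amp(|b₁b₂…⟩) = product of the factor amplitudes for bits b₁, b₂, …; only kets whose every factor amplitude is nonzero survive.
|00⟩: (-0.9509)(0.7869) = -0.7483
|01⟩: (-0.9509)(-0.5888 + 0.1845i) = (0.5599 - 0.1754i)
|10⟩: (0.3094)(0.7869) = 0.2435
|11⟩: (0.3094)(-0.5888 + 0.1845i) = (-0.1822 + 0.05708i)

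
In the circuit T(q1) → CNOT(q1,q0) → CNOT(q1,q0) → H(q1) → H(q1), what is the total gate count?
5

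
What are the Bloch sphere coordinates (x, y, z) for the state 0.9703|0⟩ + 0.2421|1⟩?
(0.4698, 0, 0.8829)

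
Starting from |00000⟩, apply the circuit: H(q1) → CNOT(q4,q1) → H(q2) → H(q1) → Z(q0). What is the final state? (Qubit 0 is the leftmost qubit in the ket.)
1/√2|00000⟩ + 1/√2|00100⟩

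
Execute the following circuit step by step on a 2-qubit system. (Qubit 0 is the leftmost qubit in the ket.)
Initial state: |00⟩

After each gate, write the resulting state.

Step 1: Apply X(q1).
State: |01⟩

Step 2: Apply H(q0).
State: 1/√2|01⟩ + 1/√2|11⟩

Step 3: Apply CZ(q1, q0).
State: 1/√2|01⟩ - 1/√2|11⟩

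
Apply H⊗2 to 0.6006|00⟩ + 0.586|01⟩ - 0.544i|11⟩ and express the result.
(0.5933 - 0.272i)|00⟩ + (0.0073 + 0.272i)|01⟩ + (0.5933 + 0.272i)|10⟩ + (0.0073 - 0.272i)|11⟩

H⊗2 gives amp(|y⟩) = (1/2) Σ_x (−1)^(x·y) amp(|x⟩), where x·y is the number of positions in which both x and y have a 1.
|00⟩: (0.6006 + 0.586 - 0.544i)/2 = (0.5933 - 0.272i)
|01⟩: (0.6006 - 0.586 + 0.544i)/2 = (0.0073 + 0.272i)
|10⟩: (0.6006 + 0.586 + 0.544i)/2 = (0.5933 + 0.272i)
|11⟩: (0.6006 - 0.586 - 0.544i)/2 = (0.0073 - 0.272i)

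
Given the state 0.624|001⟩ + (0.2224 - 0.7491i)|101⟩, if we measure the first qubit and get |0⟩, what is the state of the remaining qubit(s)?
|01⟩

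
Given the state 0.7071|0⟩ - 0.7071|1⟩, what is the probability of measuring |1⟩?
0.5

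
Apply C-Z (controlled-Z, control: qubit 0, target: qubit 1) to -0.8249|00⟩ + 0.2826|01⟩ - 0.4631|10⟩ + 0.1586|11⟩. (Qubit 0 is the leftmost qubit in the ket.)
-0.8249|00⟩ + 0.2826|01⟩ - 0.4631|10⟩ - 0.1586|11⟩

C-Z leaves the control-|0⟩ kets |00⟩, |01⟩ unchanged and applies Z to qubit 1 on the control-|1⟩ pair (|10⟩, |11⟩).
Z = [[1, 0], [0, -1]].
With a = amp(|10⟩) = -0.4631 and b = amp(|11⟩) = 0.1586:
new amp(|10⟩) = (1)·a = -0.4631
new amp(|11⟩) = (-1)·b = -0.1586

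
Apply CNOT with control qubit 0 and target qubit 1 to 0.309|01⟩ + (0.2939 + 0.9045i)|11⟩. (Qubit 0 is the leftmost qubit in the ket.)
0.309|01⟩ + (0.2939 + 0.9045i)|10⟩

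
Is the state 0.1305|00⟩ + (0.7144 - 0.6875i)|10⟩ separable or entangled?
Separable

Writing the state as a|00⟩ + b|01⟩ + c|10⟩ + d|11⟩, it is a product state iff ad − bc = 0.
Here (a, b, c, d) = (0.1305, 0, (0.7144 - 0.6875i), 0): ad − bc = (0.1305)(0) − (0)(0.7144 - 0.6875i) = 0, so the state is separable.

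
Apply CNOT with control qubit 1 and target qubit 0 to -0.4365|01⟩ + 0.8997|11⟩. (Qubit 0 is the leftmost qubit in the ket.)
0.8997|01⟩ - 0.4365|11⟩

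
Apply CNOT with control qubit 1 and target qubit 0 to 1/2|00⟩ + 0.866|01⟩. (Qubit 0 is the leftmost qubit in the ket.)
1/2|00⟩ + 0.866|11⟩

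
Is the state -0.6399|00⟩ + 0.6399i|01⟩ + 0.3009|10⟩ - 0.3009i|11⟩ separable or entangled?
Separable

Writing the state as a|00⟩ + b|01⟩ + c|10⟩ + d|11⟩, it is a product state iff ad − bc = 0.
Here (a, b, c, d) = (-0.6399, 0.6399i, 0.3009, -0.3009i): ad − bc = (-0.6399)(-0.3009i) − (0.6399i)(0.3009) = 0, so the state is separable.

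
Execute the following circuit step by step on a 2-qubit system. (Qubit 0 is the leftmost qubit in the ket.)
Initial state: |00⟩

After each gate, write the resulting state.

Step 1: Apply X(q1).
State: |01⟩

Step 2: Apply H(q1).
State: 1/√2|00⟩ - 1/√2|01⟩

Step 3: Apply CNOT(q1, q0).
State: 1/√2|00⟩ - 1/√2|11⟩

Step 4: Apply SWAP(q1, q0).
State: 1/√2|00⟩ - 1/√2|11⟩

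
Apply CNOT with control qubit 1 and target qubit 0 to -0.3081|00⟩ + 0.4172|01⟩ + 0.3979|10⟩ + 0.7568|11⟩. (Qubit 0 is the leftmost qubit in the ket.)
-0.3081|00⟩ + 0.7568|01⟩ + 0.3979|10⟩ + 0.4172|11⟩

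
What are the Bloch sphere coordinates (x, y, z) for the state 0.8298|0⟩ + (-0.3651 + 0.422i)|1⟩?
(-0.6059, 0.7004, 0.3772)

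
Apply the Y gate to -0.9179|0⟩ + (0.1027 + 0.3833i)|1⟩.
(0.3833 - 0.1027i)|0⟩ - 0.9179i|1⟩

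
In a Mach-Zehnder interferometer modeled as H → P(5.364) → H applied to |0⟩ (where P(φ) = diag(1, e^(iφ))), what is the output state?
(0.8032 - 0.3976i)|0⟩ + (0.1968 + 0.3976i)|1⟩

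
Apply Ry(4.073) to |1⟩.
-0.8935|0⟩ - 0.4491|1⟩

Ry(4.073) = [[cos(θ/2), −sin(θ/2)], [sin(θ/2), cos(θ/2)]]; θ = 4.073, cos(θ/2) ≈ -0.449052, sin(θ/2) ≈ 0.893506.
With a = amp(|0⟩) = 0 and b = amp(|1⟩) = 1:
new amp(|0⟩) = (-0.449052)·a + (-0.893506)·b = -0.8935
new amp(|1⟩) = (0.893506)·a + (-0.449052)·b = -0.4491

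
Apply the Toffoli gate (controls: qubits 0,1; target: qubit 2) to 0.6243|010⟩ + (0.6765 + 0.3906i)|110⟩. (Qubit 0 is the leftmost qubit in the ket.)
0.6243|010⟩ + (0.6765 + 0.3906i)|111⟩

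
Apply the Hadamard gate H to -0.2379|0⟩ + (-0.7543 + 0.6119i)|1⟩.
(-0.7016 + 0.4327i)|0⟩ + (0.3651 - 0.4327i)|1⟩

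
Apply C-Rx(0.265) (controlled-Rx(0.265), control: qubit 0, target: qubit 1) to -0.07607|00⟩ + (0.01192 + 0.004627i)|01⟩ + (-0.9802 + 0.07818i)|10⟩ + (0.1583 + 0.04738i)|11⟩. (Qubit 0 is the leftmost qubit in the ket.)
-0.07607|00⟩ + (0.01192 + 0.004627i)|01⟩ + (-0.9653 + 0.05658i)|10⟩ + (0.1672 + 0.1765i)|11⟩

C-Rx(0.265) leaves the control-|0⟩ kets |00⟩, |01⟩ unchanged and applies Rx(0.265) to qubit 1 on the control-|1⟩ pair (|10⟩, |11⟩).
Rx(0.265) = [[cos(θ/2), −i·sin(θ/2)], [−i·sin(θ/2), cos(θ/2)]]; θ = 0.265, cos(θ/2) ≈ 0.991235, sin(θ/2) ≈ 0.132113.
With a = amp(|10⟩) = (-0.9802 + 0.07818i) and b = amp(|11⟩) = (0.1583 + 0.04738i):
new amp(|10⟩) = (0.991235)·a + (-0.132113i)·b = (-0.9653 + 0.05658i)
new amp(|11⟩) = (-0.132113i)·a + (0.991235)·b = (0.1672 + 0.1765i)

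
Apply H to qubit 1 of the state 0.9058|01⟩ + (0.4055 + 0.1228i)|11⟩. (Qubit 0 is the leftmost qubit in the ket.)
0.6405|00⟩ - 0.6405|01⟩ + (0.2867 + 0.08683i)|10⟩ + (-0.2867 - 0.08683i)|11⟩

H on qubit 1 mixes each pair of kets that differ only in qubit 1: amplitudes (a, b) of (|…0…⟩, |…1…⟩) become ((a + b)/√2, (a − b)/√2). Kets absent from the input have amplitude 0.
(|00⟩, |01⟩): (a, b) = (0, 0.9058) → (0.6405, -0.6405)
(|10⟩, |11⟩): (a, b) = (0, (0.4055 + 0.1228i)) → ((0.2867 + 0.08683i), (-0.2867 - 0.08683i))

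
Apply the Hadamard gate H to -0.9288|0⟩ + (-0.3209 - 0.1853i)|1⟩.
(-0.8837 - 0.131i)|0⟩ + (-0.4299 + 0.131i)|1⟩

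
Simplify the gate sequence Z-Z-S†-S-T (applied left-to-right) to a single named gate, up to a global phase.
T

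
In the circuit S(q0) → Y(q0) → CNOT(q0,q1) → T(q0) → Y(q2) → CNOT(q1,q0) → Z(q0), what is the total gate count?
7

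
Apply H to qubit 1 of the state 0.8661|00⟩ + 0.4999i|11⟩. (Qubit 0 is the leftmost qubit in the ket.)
0.6124|00⟩ + 0.6124|01⟩ + 0.3535i|10⟩ - 0.3535i|11⟩

H on qubit 1 mixes each pair of kets that differ only in qubit 1: amplitudes (a, b) of (|…0…⟩, |…1…⟩) become ((a + b)/√2, (a − b)/√2). Kets absent from the input have amplitude 0.
(|00⟩, |01⟩): (a, b) = (0.8661, 0) → (0.6124, 0.6124)
(|10⟩, |11⟩): (a, b) = (0, 0.4999i) → (0.3535i, -0.3535i)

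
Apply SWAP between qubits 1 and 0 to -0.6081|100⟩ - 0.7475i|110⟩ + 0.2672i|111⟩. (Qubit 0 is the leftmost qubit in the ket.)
-0.6081|010⟩ - 0.7475i|110⟩ + 0.2672i|111⟩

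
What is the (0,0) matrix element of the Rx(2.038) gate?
0.5242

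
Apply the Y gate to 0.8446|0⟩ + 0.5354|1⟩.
-0.5354i|0⟩ + 0.8446i|1⟩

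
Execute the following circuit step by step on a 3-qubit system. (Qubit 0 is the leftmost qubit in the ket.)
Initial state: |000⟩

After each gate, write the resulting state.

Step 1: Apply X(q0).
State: |100⟩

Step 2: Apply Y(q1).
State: i|110⟩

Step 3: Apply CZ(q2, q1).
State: i|110⟩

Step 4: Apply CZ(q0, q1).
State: -i|110⟩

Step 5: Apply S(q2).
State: -i|110⟩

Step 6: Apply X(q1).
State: -i|100⟩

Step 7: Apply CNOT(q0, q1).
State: -i|110⟩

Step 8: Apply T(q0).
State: (1/√2 - (1/√2)i)|110⟩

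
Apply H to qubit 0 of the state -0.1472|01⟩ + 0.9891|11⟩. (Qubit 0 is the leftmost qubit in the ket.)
0.5953|01⟩ - 0.8035|11⟩

H on qubit 0 mixes each pair of kets that differ only in qubit 0: amplitudes (a, b) of (|…0…⟩, |…1…⟩) become ((a + b)/√2, (a − b)/√2). Kets absent from the input have amplitude 0.
(|01⟩, |11⟩): (a, b) = (-0.1472, 0.9891) → (0.5953, -0.8035)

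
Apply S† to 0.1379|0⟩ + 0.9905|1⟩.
0.1379|0⟩ - 0.9905i|1⟩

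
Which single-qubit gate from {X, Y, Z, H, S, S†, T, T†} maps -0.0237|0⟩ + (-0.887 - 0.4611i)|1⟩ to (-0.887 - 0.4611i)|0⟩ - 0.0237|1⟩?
X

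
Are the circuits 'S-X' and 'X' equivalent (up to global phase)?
No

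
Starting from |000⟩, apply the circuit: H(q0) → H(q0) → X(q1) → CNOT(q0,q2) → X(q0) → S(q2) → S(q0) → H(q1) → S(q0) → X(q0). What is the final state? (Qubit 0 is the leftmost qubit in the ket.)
-1/√2|000⟩ + 1/√2|010⟩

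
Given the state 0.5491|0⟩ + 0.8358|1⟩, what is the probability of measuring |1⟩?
0.6986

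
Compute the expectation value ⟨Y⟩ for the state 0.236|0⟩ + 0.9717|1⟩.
0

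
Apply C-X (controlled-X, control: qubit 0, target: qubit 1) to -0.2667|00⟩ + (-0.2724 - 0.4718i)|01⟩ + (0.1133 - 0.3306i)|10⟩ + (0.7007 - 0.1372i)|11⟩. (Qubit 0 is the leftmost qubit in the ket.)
-0.2667|00⟩ + (-0.2724 - 0.4718i)|01⟩ + (0.7007 - 0.1372i)|10⟩ + (0.1133 - 0.3306i)|11⟩

C-X leaves the control-|0⟩ kets |00⟩, |01⟩ unchanged and applies X to qubit 1 on the control-|1⟩ pair (|10⟩, |11⟩).
X = [[0, 1], [1, 0]].
With a = amp(|10⟩) = (0.1133 - 0.3306i) and b = amp(|11⟩) = (0.7007 - 0.1372i):
new amp(|10⟩) = (1)·b = (0.7007 - 0.1372i)
new amp(|11⟩) = (1)·a = (0.1133 - 0.3306i)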